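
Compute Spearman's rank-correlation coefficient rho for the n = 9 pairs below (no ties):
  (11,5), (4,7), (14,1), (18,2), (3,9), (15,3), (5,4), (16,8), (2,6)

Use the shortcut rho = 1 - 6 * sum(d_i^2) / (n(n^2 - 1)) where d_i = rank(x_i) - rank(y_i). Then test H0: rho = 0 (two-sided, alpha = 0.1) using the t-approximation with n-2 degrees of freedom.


Step 1: Rank x and y separately (midranks; no ties here).
rank(x): 11->5, 4->3, 14->6, 18->9, 3->2, 15->7, 5->4, 16->8, 2->1
rank(y): 5->5, 7->7, 1->1, 2->2, 9->9, 3->3, 4->4, 8->8, 6->6
Step 2: d_i = R_x(i) - R_y(i); compute d_i^2.
  (5-5)^2=0, (3-7)^2=16, (6-1)^2=25, (9-2)^2=49, (2-9)^2=49, (7-3)^2=16, (4-4)^2=0, (8-8)^2=0, (1-6)^2=25
sum(d^2) = 180.
Step 3: rho = 1 - 6*180 / (9*(9^2 - 1)) = 1 - 1080/720 = -0.500000.
Step 4: Under H0, t = rho * sqrt((n-2)/(1-rho^2)) = -1.5275 ~ t(7).
Step 5: Two-sided p-value from the t-distribution with 7 df = 0.170471.
Step 6: alpha = 0.1. fail to reject H0.

rho = -0.5000, p = 0.170471, fail to reject H0 at alpha = 0.1.


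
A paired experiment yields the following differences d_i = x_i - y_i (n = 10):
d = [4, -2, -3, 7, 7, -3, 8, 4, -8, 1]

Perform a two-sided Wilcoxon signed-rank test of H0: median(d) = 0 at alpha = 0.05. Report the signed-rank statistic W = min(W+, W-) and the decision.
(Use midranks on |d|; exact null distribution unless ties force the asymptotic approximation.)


Step 1: Drop any zero differences (none here) and take |d_i|.
|d| = [4, 2, 3, 7, 7, 3, 8, 4, 8, 1]
Step 2: Midrank |d_i| (ties get averaged ranks).
ranks: |4|->5.5, |2|->2, |3|->3.5, |7|->7.5, |7|->7.5, |3|->3.5, |8|->9.5, |4|->5.5, |8|->9.5, |1|->1
Step 3: Attach original signs; sum ranks with positive sign and with negative sign.
W+ = 5.5 + 7.5 + 7.5 + 9.5 + 5.5 + 1 = 36.5
W- = 2 + 3.5 + 3.5 + 9.5 = 18.5
(Check: W+ + W- = 55 should equal n(n+1)/2 = 55.)
Step 4: Test statistic W = min(W+, W-) = 18.5.
Step 5: Ties in |d|, so use the tie-corrected normal approximation.
        E[W] = n(n+1)/4 = 10*11/4 = 27.5.
        Tie groups: |d|=3 (t=2), |d|=4 (t=2), |d|=7 (t=2), |d|=8 (t=2); sum(t^3 - t) = 24.
        Var[W] = n(n+1)(2n+1)/24 - sum(t^3-t)/48 = 2310/24 - 24/48 = 95.75.
        z = (W - E[W]) / sqrt(Var[W]) = (18.5 - 27.5) / 9.7852 = -0.9198.
        Two-sided p = 2*Phi(z) = 0.357700.
Step 6: alpha = 0.05. fail to reject H0.

W+ = 36.5, W- = 18.5, W = min = 18.5, p = 0.357700, fail to reject H0.


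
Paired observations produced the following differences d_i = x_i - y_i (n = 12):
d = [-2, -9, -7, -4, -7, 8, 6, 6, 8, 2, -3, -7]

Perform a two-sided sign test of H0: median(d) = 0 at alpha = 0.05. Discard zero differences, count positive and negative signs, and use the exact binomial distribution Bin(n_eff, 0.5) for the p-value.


Step 1: Discard zero differences. Original n = 12; n_eff = number of nonzero differences = 12.
Nonzero differences (with sign): -2, -9, -7, -4, -7, +8, +6, +6, +8, +2, -3, -7
Step 2: Count signs: positive = 5, negative = 7.
Step 3: Under H0: P(positive) = 0.5, so the number of positives S ~ Bin(12, 0.5).
Step 4: Two-sided exact p-value = sum of Bin(12,0.5) probabilities at or below the observed probability = 0.774414.
Step 5: alpha = 0.05. fail to reject H0.

n_eff = 12, pos = 5, neg = 7, p = 0.774414, fail to reject H0.


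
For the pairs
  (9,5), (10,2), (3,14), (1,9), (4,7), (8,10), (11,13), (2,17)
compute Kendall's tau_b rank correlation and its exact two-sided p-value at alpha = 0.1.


Step 1: Enumerate the 28 unordered pairs (i,j) with i<j and classify each by sign(x_j-x_i) * sign(y_j-y_i).
  (1,2):dx=+1,dy=-3->D; (1,3):dx=-6,dy=+9->D; (1,4):dx=-8,dy=+4->D; (1,5):dx=-5,dy=+2->D
  (1,6):dx=-1,dy=+5->D; (1,7):dx=+2,dy=+8->C; (1,8):dx=-7,dy=+12->D; (2,3):dx=-7,dy=+12->D
  (2,4):dx=-9,dy=+7->D; (2,5):dx=-6,dy=+5->D; (2,6):dx=-2,dy=+8->D; (2,7):dx=+1,dy=+11->C
  (2,8):dx=-8,dy=+15->D; (3,4):dx=-2,dy=-5->C; (3,5):dx=+1,dy=-7->D; (3,6):dx=+5,dy=-4->D
  (3,7):dx=+8,dy=-1->D; (3,8):dx=-1,dy=+3->D; (4,5):dx=+3,dy=-2->D; (4,6):dx=+7,dy=+1->C
  (4,7):dx=+10,dy=+4->C; (4,8):dx=+1,dy=+8->C; (5,6):dx=+4,dy=+3->C; (5,7):dx=+7,dy=+6->C
  (5,8):dx=-2,dy=+10->D; (6,7):dx=+3,dy=+3->C; (6,8):dx=-6,dy=+7->D; (7,8):dx=-9,dy=+4->D
Step 2: C = 9, D = 19, total pairs = 28.
Step 3: tau = (C - D)/(n(n-1)/2) = (9 - 19)/28 = -0.357143.
Step 4: Exact two-sided p-value (enumerate n! = 40320 permutations of y under H0): p = 0.275099.
Step 5: alpha = 0.1. fail to reject H0.

tau_b = -0.3571 (C=9, D=19), p = 0.275099, fail to reject H0.


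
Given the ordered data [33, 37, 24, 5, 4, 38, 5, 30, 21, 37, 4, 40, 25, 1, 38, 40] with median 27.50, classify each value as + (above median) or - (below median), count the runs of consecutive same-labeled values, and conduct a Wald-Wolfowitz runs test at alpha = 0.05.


Step 1: Compute median = 27.50; label A = above, B = below.
Labels in order: AABBBABABABABBAA  (n_A = 8, n_B = 8)
Step 2: Count runs R = 11.
Step 3: Under H0 (random ordering), E[R] = 2*n_A*n_B/(n_A+n_B) + 1 = 2*8*8/16 + 1 = 9.0000.
        Var[R] = 2*n_A*n_B*(2*n_A*n_B - n_A - n_B) / ((n_A+n_B)^2 * (n_A+n_B-1)) = 14336/3840 = 3.7333.
        SD[R] = 1.9322.
Step 4: Continuity-corrected z = (R - 0.5 - E[R]) / SD[R] = (11 - 0.5 - 9.0000) / 1.9322 = 0.7763.
Step 5: Two-sided p-value via normal approximation = 2*(1 - Phi(|z|)) = 0.437558.
Step 6: alpha = 0.05. fail to reject H0.

R = 11, z = 0.7763, p = 0.437558, fail to reject H0.


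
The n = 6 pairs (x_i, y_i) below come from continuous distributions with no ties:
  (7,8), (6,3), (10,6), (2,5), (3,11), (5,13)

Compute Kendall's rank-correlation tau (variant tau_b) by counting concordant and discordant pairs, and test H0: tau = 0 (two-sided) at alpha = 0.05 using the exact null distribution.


Step 1: Enumerate the 15 unordered pairs (i,j) with i<j and classify each by sign(x_j-x_i) * sign(y_j-y_i).
  (1,2):dx=-1,dy=-5->C; (1,3):dx=+3,dy=-2->D; (1,4):dx=-5,dy=-3->C; (1,5):dx=-4,dy=+3->D
  (1,6):dx=-2,dy=+5->D; (2,3):dx=+4,dy=+3->C; (2,4):dx=-4,dy=+2->D; (2,5):dx=-3,dy=+8->D
  (2,6):dx=-1,dy=+10->D; (3,4):dx=-8,dy=-1->C; (3,5):dx=-7,dy=+5->D; (3,6):dx=-5,dy=+7->D
  (4,5):dx=+1,dy=+6->C; (4,6):dx=+3,dy=+8->C; (5,6):dx=+2,dy=+2->C
Step 2: C = 7, D = 8, total pairs = 15.
Step 3: tau = (C - D)/(n(n-1)/2) = (7 - 8)/15 = -0.066667.
Step 4: Exact two-sided p-value (enumerate n! = 720 permutations of y under H0): p = 1.000000.
Step 5: alpha = 0.05. fail to reject H0.

tau_b = -0.0667 (C=7, D=8), p = 1.000000, fail to reject H0.


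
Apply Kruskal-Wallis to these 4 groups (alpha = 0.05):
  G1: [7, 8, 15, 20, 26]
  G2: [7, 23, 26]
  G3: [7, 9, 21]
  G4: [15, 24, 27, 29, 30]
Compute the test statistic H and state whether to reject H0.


Step 1: Combine all N = 16 observations and assign midranks.
sorted (value, group, rank): (7,G1,2), (7,G2,2), (7,G3,2), (8,G1,4), (9,G3,5), (15,G1,6.5), (15,G4,6.5), (20,G1,8), (21,G3,9), (23,G2,10), (24,G4,11), (26,G1,12.5), (26,G2,12.5), (27,G4,14), (29,G4,15), (30,G4,16)
Step 2: Sum ranks within each group.
R_1 = 33 (n_1 = 5)
R_2 = 24.5 (n_2 = 3)
R_3 = 16 (n_3 = 3)
R_4 = 62.5 (n_4 = 5)
Step 3: H = 12/(N(N+1)) * sum(R_i^2/n_i) - 3(N+1)
     = 12/(16*17) * (33^2/5 + 24.5^2/3 + 16^2/3 + 62.5^2/5) - 3*17
     = 0.044118 * 1284.47 - 51
     = 5.667647.
Step 4: Ties present; correction factor C = 1 - 36/(16^3 - 16) = 0.991176. Corrected H = 5.667647 / 0.991176 = 5.718101.
Step 5: Under H0, H ~ chi^2(3); p-value = 0.126160.
Step 6: alpha = 0.05. fail to reject H0.

H = 5.7181, df = 3, p = 0.126160, fail to reject H0.


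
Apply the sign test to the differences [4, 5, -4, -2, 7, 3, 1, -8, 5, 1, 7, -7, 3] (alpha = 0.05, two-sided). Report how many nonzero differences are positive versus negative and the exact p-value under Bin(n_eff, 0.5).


Step 1: Discard zero differences. Original n = 13; n_eff = number of nonzero differences = 13.
Nonzero differences (with sign): +4, +5, -4, -2, +7, +3, +1, -8, +5, +1, +7, -7, +3
Step 2: Count signs: positive = 9, negative = 4.
Step 3: Under H0: P(positive) = 0.5, so the number of positives S ~ Bin(13, 0.5).
Step 4: Two-sided exact p-value = sum of Bin(13,0.5) probabilities at or below the observed probability = 0.266846.
Step 5: alpha = 0.05. fail to reject H0.

n_eff = 13, pos = 9, neg = 4, p = 0.266846, fail to reject H0.


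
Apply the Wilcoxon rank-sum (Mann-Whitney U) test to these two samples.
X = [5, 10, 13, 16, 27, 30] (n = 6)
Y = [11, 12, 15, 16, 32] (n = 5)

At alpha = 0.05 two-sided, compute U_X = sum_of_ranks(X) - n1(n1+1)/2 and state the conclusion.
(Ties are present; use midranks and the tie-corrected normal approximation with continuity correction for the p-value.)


Step 1: Combine and sort all 11 observations; assign midranks.
sorted (value, group): (5,X), (10,X), (11,Y), (12,Y), (13,X), (15,Y), (16,X), (16,Y), (27,X), (30,X), (32,Y)
ranks: 5->1, 10->2, 11->3, 12->4, 13->5, 15->6, 16->7.5, 16->7.5, 27->9, 30->10, 32->11
Step 2: Rank sum for X: R1 = 1 + 2 + 5 + 7.5 + 9 + 10 = 34.5.
Step 3: U_X = R1 - n1(n1+1)/2 = 34.5 - 6*7/2 = 34.5 - 21 = 13.5.
       U_Y = n1*n2 - U_X = 30 - 13.5 = 16.5.
Step 4: Ties are present, so use the tie-corrected normal approximation (with continuity correction) for the p-value.
Step 5: p-value = 0.854805; compare to alpha = 0.05. fail to reject H0.

U_X = 13.5, p = 0.854805, fail to reject H0 at alpha = 0.05.


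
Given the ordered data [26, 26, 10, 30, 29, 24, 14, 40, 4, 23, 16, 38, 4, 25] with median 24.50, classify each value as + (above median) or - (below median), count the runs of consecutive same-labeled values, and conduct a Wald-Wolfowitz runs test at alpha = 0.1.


Step 1: Compute median = 24.50; label A = above, B = below.
Labels in order: AABAABBABBBABA  (n_A = 7, n_B = 7)
Step 2: Count runs R = 9.
Step 3: Under H0 (random ordering), E[R] = 2*n_A*n_B/(n_A+n_B) + 1 = 2*7*7/14 + 1 = 8.0000.
        Var[R] = 2*n_A*n_B*(2*n_A*n_B - n_A - n_B) / ((n_A+n_B)^2 * (n_A+n_B-1)) = 8232/2548 = 3.2308.
        SD[R] = 1.7974.
Step 4: Continuity-corrected z = (R - 0.5 - E[R]) / SD[R] = (9 - 0.5 - 8.0000) / 1.7974 = 0.2782.
Step 5: Two-sided p-value via normal approximation = 2*(1 - Phi(|z|)) = 0.780879.
Step 6: alpha = 0.1. fail to reject H0.

R = 9, z = 0.2782, p = 0.780879, fail to reject H0.


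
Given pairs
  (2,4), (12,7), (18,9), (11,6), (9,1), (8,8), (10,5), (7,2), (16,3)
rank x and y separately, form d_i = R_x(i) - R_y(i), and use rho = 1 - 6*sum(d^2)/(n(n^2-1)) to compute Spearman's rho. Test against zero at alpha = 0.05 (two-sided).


Step 1: Rank x and y separately (midranks; no ties here).
rank(x): 2->1, 12->7, 18->9, 11->6, 9->4, 8->3, 10->5, 7->2, 16->8
rank(y): 4->4, 7->7, 9->9, 6->6, 1->1, 8->8, 5->5, 2->2, 3->3
Step 2: d_i = R_x(i) - R_y(i); compute d_i^2.
  (1-4)^2=9, (7-7)^2=0, (9-9)^2=0, (6-6)^2=0, (4-1)^2=9, (3-8)^2=25, (5-5)^2=0, (2-2)^2=0, (8-3)^2=25
sum(d^2) = 68.
Step 3: rho = 1 - 6*68 / (9*(9^2 - 1)) = 1 - 408/720 = 0.433333.
Step 4: Under H0, t = rho * sqrt((n-2)/(1-rho^2)) = 1.2721 ~ t(7).
Step 5: Two-sided p-value from the t-distribution with 7 df = 0.243952.
Step 6: alpha = 0.05. fail to reject H0.

rho = 0.4333, p = 0.243952, fail to reject H0 at alpha = 0.05.


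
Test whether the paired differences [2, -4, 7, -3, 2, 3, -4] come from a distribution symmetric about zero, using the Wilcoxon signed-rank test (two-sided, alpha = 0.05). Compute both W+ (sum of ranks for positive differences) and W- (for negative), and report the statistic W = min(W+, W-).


Step 1: Drop any zero differences (none here) and take |d_i|.
|d| = [2, 4, 7, 3, 2, 3, 4]
Step 2: Midrank |d_i| (ties get averaged ranks).
ranks: |2|->1.5, |4|->5.5, |7|->7, |3|->3.5, |2|->1.5, |3|->3.5, |4|->5.5
Step 3: Attach original signs; sum ranks with positive sign and with negative sign.
W+ = 1.5 + 7 + 1.5 + 3.5 = 13.5
W- = 5.5 + 3.5 + 5.5 = 14.5
(Check: W+ + W- = 28 should equal n(n+1)/2 = 28.)
Step 4: Test statistic W = min(W+, W-) = 13.5.
Step 5: Ties in |d|, so use the tie-corrected normal approximation.
        E[W] = n(n+1)/4 = 7*8/4 = 14.
        Tie groups: |d|=2 (t=2), |d|=3 (t=2), |d|=4 (t=2); sum(t^3 - t) = 18.
        Var[W] = n(n+1)(2n+1)/24 - sum(t^3-t)/48 = 840/24 - 18/48 = 34.625.
        z = (W - E[W]) / sqrt(Var[W]) = (13.5 - 14) / 5.8843 = -0.0850.
        Two-sided p = 2*Phi(z) = 0.932284.
Step 6: alpha = 0.05. fail to reject H0.

W+ = 13.5, W- = 14.5, W = min = 13.5, p = 0.932284, fail to reject H0.


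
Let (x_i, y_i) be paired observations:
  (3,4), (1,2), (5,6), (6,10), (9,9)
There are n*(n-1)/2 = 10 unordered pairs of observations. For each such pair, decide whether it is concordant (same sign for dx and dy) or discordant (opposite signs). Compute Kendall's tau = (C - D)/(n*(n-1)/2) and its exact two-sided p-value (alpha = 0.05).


Step 1: Enumerate the 10 unordered pairs (i,j) with i<j and classify each by sign(x_j-x_i) * sign(y_j-y_i).
  (1,2):dx=-2,dy=-2->C; (1,3):dx=+2,dy=+2->C; (1,4):dx=+3,dy=+6->C; (1,5):dx=+6,dy=+5->C
  (2,3):dx=+4,dy=+4->C; (2,4):dx=+5,dy=+8->C; (2,5):dx=+8,dy=+7->C; (3,4):dx=+1,dy=+4->C
  (3,5):dx=+4,dy=+3->C; (4,5):dx=+3,dy=-1->D
Step 2: C = 9, D = 1, total pairs = 10.
Step 3: tau = (C - D)/(n(n-1)/2) = (9 - 1)/10 = 0.800000.
Step 4: Exact two-sided p-value (enumerate n! = 120 permutations of y under H0): p = 0.083333.
Step 5: alpha = 0.05. fail to reject H0.

tau_b = 0.8000 (C=9, D=1), p = 0.083333, fail to reject H0.


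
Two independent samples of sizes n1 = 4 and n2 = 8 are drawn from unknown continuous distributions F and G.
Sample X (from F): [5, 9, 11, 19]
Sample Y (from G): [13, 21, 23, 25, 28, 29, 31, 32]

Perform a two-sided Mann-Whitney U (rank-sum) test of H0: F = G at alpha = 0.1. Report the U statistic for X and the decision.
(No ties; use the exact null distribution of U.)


Step 1: Combine and sort all 12 observations; assign midranks.
sorted (value, group): (5,X), (9,X), (11,X), (13,Y), (19,X), (21,Y), (23,Y), (25,Y), (28,Y), (29,Y), (31,Y), (32,Y)
ranks: 5->1, 9->2, 11->3, 13->4, 19->5, 21->6, 23->7, 25->8, 28->9, 29->10, 31->11, 32->12
Step 2: Rank sum for X: R1 = 1 + 2 + 3 + 5 = 11.
Step 3: U_X = R1 - n1(n1+1)/2 = 11 - 4*5/2 = 11 - 10 = 1.
       U_Y = n1*n2 - U_X = 32 - 1 = 31.
Step 4: No ties, so the exact null distribution of U (based on enumerating the C(12,4) = 495 equally likely rank assignments) gives the two-sided p-value.
Step 5: p-value = 0.008081; compare to alpha = 0.1. reject H0.

U_X = 1, p = 0.008081, reject H0 at alpha = 0.1.


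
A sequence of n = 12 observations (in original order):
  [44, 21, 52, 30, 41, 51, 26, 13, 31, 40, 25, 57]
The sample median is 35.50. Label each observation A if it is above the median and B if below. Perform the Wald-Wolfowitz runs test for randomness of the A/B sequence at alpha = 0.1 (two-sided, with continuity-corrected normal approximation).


Step 1: Compute median = 35.50; label A = above, B = below.
Labels in order: ABABAABBBABA  (n_A = 6, n_B = 6)
Step 2: Count runs R = 9.
Step 3: Under H0 (random ordering), E[R] = 2*n_A*n_B/(n_A+n_B) + 1 = 2*6*6/12 + 1 = 7.0000.
        Var[R] = 2*n_A*n_B*(2*n_A*n_B - n_A - n_B) / ((n_A+n_B)^2 * (n_A+n_B-1)) = 4320/1584 = 2.7273.
        SD[R] = 1.6514.
Step 4: Continuity-corrected z = (R - 0.5 - E[R]) / SD[R] = (9 - 0.5 - 7.0000) / 1.6514 = 0.9083.
Step 5: Two-sided p-value via normal approximation = 2*(1 - Phi(|z|)) = 0.363722.
Step 6: alpha = 0.1. fail to reject H0.

R = 9, z = 0.9083, p = 0.363722, fail to reject H0.


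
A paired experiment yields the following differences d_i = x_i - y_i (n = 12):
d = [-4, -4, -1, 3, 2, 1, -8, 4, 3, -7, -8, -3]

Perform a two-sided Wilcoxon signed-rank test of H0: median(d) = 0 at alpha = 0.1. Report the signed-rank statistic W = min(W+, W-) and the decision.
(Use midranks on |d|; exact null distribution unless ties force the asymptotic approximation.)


Step 1: Drop any zero differences (none here) and take |d_i|.
|d| = [4, 4, 1, 3, 2, 1, 8, 4, 3, 7, 8, 3]
Step 2: Midrank |d_i| (ties get averaged ranks).
ranks: |4|->8, |4|->8, |1|->1.5, |3|->5, |2|->3, |1|->1.5, |8|->11.5, |4|->8, |3|->5, |7|->10, |8|->11.5, |3|->5
Step 3: Attach original signs; sum ranks with positive sign and with negative sign.
W+ = 5 + 3 + 1.5 + 8 + 5 = 22.5
W- = 8 + 8 + 1.5 + 11.5 + 10 + 11.5 + 5 = 55.5
(Check: W+ + W- = 78 should equal n(n+1)/2 = 78.)
Step 4: Test statistic W = min(W+, W-) = 22.5.
Step 5: Ties in |d|, so use the tie-corrected normal approximation.
        E[W] = n(n+1)/4 = 12*13/4 = 39.
        Tie groups: |d|=1 (t=2), |d|=3 (t=3), |d|=4 (t=3), |d|=8 (t=2); sum(t^3 - t) = 60.
        Var[W] = n(n+1)(2n+1)/24 - sum(t^3-t)/48 = 3900/24 - 60/48 = 161.25.
        z = (W - E[W]) / sqrt(Var[W]) = (22.5 - 39) / 12.6984 = -1.2994.
        Two-sided p = 2*Phi(z) = 0.193816.
Step 6: alpha = 0.1. fail to reject H0.

W+ = 22.5, W- = 55.5, W = min = 22.5, p = 0.193816, fail to reject H0.


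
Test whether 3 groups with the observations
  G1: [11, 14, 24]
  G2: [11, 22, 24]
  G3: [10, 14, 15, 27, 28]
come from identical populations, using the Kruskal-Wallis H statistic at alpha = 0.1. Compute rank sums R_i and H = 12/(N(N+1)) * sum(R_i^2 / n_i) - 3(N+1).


Step 1: Combine all N = 11 observations and assign midranks.
sorted (value, group, rank): (10,G3,1), (11,G1,2.5), (11,G2,2.5), (14,G1,4.5), (14,G3,4.5), (15,G3,6), (22,G2,7), (24,G1,8.5), (24,G2,8.5), (27,G3,10), (28,G3,11)
Step 2: Sum ranks within each group.
R_1 = 15.5 (n_1 = 3)
R_2 = 18 (n_2 = 3)
R_3 = 32.5 (n_3 = 5)
Step 3: H = 12/(N(N+1)) * sum(R_i^2/n_i) - 3(N+1)
     = 12/(11*12) * (15.5^2/3 + 18^2/3 + 32.5^2/5) - 3*12
     = 0.090909 * 399.333 - 36
     = 0.303030.
Step 4: Ties present; correction factor C = 1 - 18/(11^3 - 11) = 0.986364. Corrected H = 0.303030 / 0.986364 = 0.307220.
Step 5: Under H0, H ~ chi^2(2); p-value = 0.857607.
Step 6: alpha = 0.1. fail to reject H0.

H = 0.3072, df = 2, p = 0.857607, fail to reject H0.


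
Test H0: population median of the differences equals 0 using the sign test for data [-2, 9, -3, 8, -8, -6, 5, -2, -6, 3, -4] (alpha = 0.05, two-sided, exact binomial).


Step 1: Discard zero differences. Original n = 11; n_eff = number of nonzero differences = 11.
Nonzero differences (with sign): -2, +9, -3, +8, -8, -6, +5, -2, -6, +3, -4
Step 2: Count signs: positive = 4, negative = 7.
Step 3: Under H0: P(positive) = 0.5, so the number of positives S ~ Bin(11, 0.5).
Step 4: Two-sided exact p-value = sum of Bin(11,0.5) probabilities at or below the observed probability = 0.548828.
Step 5: alpha = 0.05. fail to reject H0.

n_eff = 11, pos = 4, neg = 7, p = 0.548828, fail to reject H0.


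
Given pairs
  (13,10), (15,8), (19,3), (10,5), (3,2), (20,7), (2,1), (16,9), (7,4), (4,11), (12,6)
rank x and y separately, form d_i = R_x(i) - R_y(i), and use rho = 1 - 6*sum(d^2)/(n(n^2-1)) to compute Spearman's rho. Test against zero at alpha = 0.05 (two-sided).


Step 1: Rank x and y separately (midranks; no ties here).
rank(x): 13->7, 15->8, 19->10, 10->5, 3->2, 20->11, 2->1, 16->9, 7->4, 4->3, 12->6
rank(y): 10->10, 8->8, 3->3, 5->5, 2->2, 7->7, 1->1, 9->9, 4->4, 11->11, 6->6
Step 2: d_i = R_x(i) - R_y(i); compute d_i^2.
  (7-10)^2=9, (8-8)^2=0, (10-3)^2=49, (5-5)^2=0, (2-2)^2=0, (11-7)^2=16, (1-1)^2=0, (9-9)^2=0, (4-4)^2=0, (3-11)^2=64, (6-6)^2=0
sum(d^2) = 138.
Step 3: rho = 1 - 6*138 / (11*(11^2 - 1)) = 1 - 828/1320 = 0.372727.
Step 4: Under H0, t = rho * sqrt((n-2)/(1-rho^2)) = 1.2050 ~ t(9).
Step 5: Two-sided p-value from the t-distribution with 9 df = 0.258926.
Step 6: alpha = 0.05. fail to reject H0.

rho = 0.3727, p = 0.258926, fail to reject H0 at alpha = 0.05.


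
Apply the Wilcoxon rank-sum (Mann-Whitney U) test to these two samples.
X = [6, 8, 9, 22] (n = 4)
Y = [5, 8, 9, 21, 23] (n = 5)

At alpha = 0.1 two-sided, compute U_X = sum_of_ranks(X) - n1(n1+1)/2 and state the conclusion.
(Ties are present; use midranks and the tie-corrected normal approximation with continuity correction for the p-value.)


Step 1: Combine and sort all 9 observations; assign midranks.
sorted (value, group): (5,Y), (6,X), (8,X), (8,Y), (9,X), (9,Y), (21,Y), (22,X), (23,Y)
ranks: 5->1, 6->2, 8->3.5, 8->3.5, 9->5.5, 9->5.5, 21->7, 22->8, 23->9
Step 2: Rank sum for X: R1 = 2 + 3.5 + 5.5 + 8 = 19.
Step 3: U_X = R1 - n1(n1+1)/2 = 19 - 4*5/2 = 19 - 10 = 9.
       U_Y = n1*n2 - U_X = 20 - 9 = 11.
Step 4: Ties are present, so use the tie-corrected normal approximation (with continuity correction) for the p-value.
Step 5: p-value = 0.901705; compare to alpha = 0.1. fail to reject H0.

U_X = 9, p = 0.901705, fail to reject H0 at alpha = 0.1.


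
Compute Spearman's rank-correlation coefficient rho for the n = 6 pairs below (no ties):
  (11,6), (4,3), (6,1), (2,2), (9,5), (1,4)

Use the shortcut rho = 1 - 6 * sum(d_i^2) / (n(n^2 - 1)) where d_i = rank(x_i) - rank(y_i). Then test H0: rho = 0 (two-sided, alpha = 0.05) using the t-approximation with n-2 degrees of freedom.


Step 1: Rank x and y separately (midranks; no ties here).
rank(x): 11->6, 4->3, 6->4, 2->2, 9->5, 1->1
rank(y): 6->6, 3->3, 1->1, 2->2, 5->5, 4->4
Step 2: d_i = R_x(i) - R_y(i); compute d_i^2.
  (6-6)^2=0, (3-3)^2=0, (4-1)^2=9, (2-2)^2=0, (5-5)^2=0, (1-4)^2=9
sum(d^2) = 18.
Step 3: rho = 1 - 6*18 / (6*(6^2 - 1)) = 1 - 108/210 = 0.485714.
Step 4: Under H0, t = rho * sqrt((n-2)/(1-rho^2)) = 1.1113 ~ t(4).
Step 5: Two-sided p-value from the t-distribution with 4 df = 0.328723.
Step 6: alpha = 0.05. fail to reject H0.

rho = 0.4857, p = 0.328723, fail to reject H0 at alpha = 0.05.


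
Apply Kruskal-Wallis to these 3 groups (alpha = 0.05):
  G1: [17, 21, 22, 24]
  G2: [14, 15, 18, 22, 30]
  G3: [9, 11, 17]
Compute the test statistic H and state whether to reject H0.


Step 1: Combine all N = 12 observations and assign midranks.
sorted (value, group, rank): (9,G3,1), (11,G3,2), (14,G2,3), (15,G2,4), (17,G1,5.5), (17,G3,5.5), (18,G2,7), (21,G1,8), (22,G1,9.5), (22,G2,9.5), (24,G1,11), (30,G2,12)
Step 2: Sum ranks within each group.
R_1 = 34 (n_1 = 4)
R_2 = 35.5 (n_2 = 5)
R_3 = 8.5 (n_3 = 3)
Step 3: H = 12/(N(N+1)) * sum(R_i^2/n_i) - 3(N+1)
     = 12/(12*13) * (34^2/4 + 35.5^2/5 + 8.5^2/3) - 3*13
     = 0.076923 * 565.133 - 39
     = 4.471795.
Step 4: Ties present; correction factor C = 1 - 12/(12^3 - 12) = 0.993007. Corrected H = 4.471795 / 0.993007 = 4.503286.
Step 5: Under H0, H ~ chi^2(2); p-value = 0.105226.
Step 6: alpha = 0.05. fail to reject H0.

H = 4.5033, df = 2, p = 0.105226, fail to reject H0.


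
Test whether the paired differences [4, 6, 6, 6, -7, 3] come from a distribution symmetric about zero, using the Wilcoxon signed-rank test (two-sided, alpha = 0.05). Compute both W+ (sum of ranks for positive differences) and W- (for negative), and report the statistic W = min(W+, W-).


Step 1: Drop any zero differences (none here) and take |d_i|.
|d| = [4, 6, 6, 6, 7, 3]
Step 2: Midrank |d_i| (ties get averaged ranks).
ranks: |4|->2, |6|->4, |6|->4, |6|->4, |7|->6, |3|->1
Step 3: Attach original signs; sum ranks with positive sign and with negative sign.
W+ = 2 + 4 + 4 + 4 + 1 = 15
W- = 6 = 6
(Check: W+ + W- = 21 should equal n(n+1)/2 = 21.)
Step 4: Test statistic W = min(W+, W-) = 6.
Step 5: Ties in |d|, so use the tie-corrected normal approximation.
        E[W] = n(n+1)/4 = 6*7/4 = 10.5.
        Tie groups: |d|=6 (t=3); sum(t^3 - t) = 24.
        Var[W] = n(n+1)(2n+1)/24 - sum(t^3-t)/48 = 546/24 - 24/48 = 22.25.
        z = (W - E[W]) / sqrt(Var[W]) = (6 - 10.5) / 4.7170 = -0.9540.
        Two-sided p = 2*Phi(z) = 0.340085.
Step 6: alpha = 0.05. fail to reject H0.

W+ = 15, W- = 6, W = min = 6, p = 0.340085, fail to reject H0.


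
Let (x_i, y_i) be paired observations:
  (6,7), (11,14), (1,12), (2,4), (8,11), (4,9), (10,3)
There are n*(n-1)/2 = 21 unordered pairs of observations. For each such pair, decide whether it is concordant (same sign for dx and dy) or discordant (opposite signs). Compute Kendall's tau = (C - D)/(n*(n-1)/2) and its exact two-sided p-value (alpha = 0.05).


Step 1: Enumerate the 21 unordered pairs (i,j) with i<j and classify each by sign(x_j-x_i) * sign(y_j-y_i).
  (1,2):dx=+5,dy=+7->C; (1,3):dx=-5,dy=+5->D; (1,4):dx=-4,dy=-3->C; (1,5):dx=+2,dy=+4->C
  (1,6):dx=-2,dy=+2->D; (1,7):dx=+4,dy=-4->D; (2,3):dx=-10,dy=-2->C; (2,4):dx=-9,dy=-10->C
  (2,5):dx=-3,dy=-3->C; (2,6):dx=-7,dy=-5->C; (2,7):dx=-1,dy=-11->C; (3,4):dx=+1,dy=-8->D
  (3,5):dx=+7,dy=-1->D; (3,6):dx=+3,dy=-3->D; (3,7):dx=+9,dy=-9->D; (4,5):dx=+6,dy=+7->C
  (4,6):dx=+2,dy=+5->C; (4,7):dx=+8,dy=-1->D; (5,6):dx=-4,dy=-2->C; (5,7):dx=+2,dy=-8->D
  (6,7):dx=+6,dy=-6->D
Step 2: C = 11, D = 10, total pairs = 21.
Step 3: tau = (C - D)/(n(n-1)/2) = (11 - 10)/21 = 0.047619.
Step 4: Exact two-sided p-value (enumerate n! = 5040 permutations of y under H0): p = 1.000000.
Step 5: alpha = 0.05. fail to reject H0.

tau_b = 0.0476 (C=11, D=10), p = 1.000000, fail to reject H0.


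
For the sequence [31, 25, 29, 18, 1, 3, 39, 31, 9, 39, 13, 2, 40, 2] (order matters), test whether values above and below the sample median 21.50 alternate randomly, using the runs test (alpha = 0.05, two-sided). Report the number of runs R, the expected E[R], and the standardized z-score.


Step 1: Compute median = 21.50; label A = above, B = below.
Labels in order: AAABBBAABABBAB  (n_A = 7, n_B = 7)
Step 2: Count runs R = 8.
Step 3: Under H0 (random ordering), E[R] = 2*n_A*n_B/(n_A+n_B) + 1 = 2*7*7/14 + 1 = 8.0000.
        Var[R] = 2*n_A*n_B*(2*n_A*n_B - n_A - n_B) / ((n_A+n_B)^2 * (n_A+n_B-1)) = 8232/2548 = 3.2308.
        SD[R] = 1.7974.
Step 4: R = E[R], so z = 0 with no continuity correction.
Step 5: Two-sided p-value via normal approximation = 2*(1 - Phi(|z|)) = 1.000000.
Step 6: alpha = 0.05. fail to reject H0.

R = 8, z = 0.0000, p = 1.000000, fail to reject H0.


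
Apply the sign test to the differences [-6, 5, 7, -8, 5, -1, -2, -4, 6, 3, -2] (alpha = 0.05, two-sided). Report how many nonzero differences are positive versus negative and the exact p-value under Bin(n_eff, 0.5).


Step 1: Discard zero differences. Original n = 11; n_eff = number of nonzero differences = 11.
Nonzero differences (with sign): -6, +5, +7, -8, +5, -1, -2, -4, +6, +3, -2
Step 2: Count signs: positive = 5, negative = 6.
Step 3: Under H0: P(positive) = 0.5, so the number of positives S ~ Bin(11, 0.5).
Step 4: Two-sided exact p-value = sum of Bin(11,0.5) probabilities at or below the observed probability = 1.000000.
Step 5: alpha = 0.05. fail to reject H0.

n_eff = 11, pos = 5, neg = 6, p = 1.000000, fail to reject H0.


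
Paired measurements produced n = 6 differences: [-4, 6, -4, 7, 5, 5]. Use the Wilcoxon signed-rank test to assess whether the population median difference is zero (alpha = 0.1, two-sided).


Step 1: Drop any zero differences (none here) and take |d_i|.
|d| = [4, 6, 4, 7, 5, 5]
Step 2: Midrank |d_i| (ties get averaged ranks).
ranks: |4|->1.5, |6|->5, |4|->1.5, |7|->6, |5|->3.5, |5|->3.5
Step 3: Attach original signs; sum ranks with positive sign and with negative sign.
W+ = 5 + 6 + 3.5 + 3.5 = 18
W- = 1.5 + 1.5 = 3
(Check: W+ + W- = 21 should equal n(n+1)/2 = 21.)
Step 4: Test statistic W = min(W+, W-) = 3.
Step 5: Ties in |d|, so use the tie-corrected normal approximation.
        E[W] = n(n+1)/4 = 6*7/4 = 10.5.
        Tie groups: |d|=4 (t=2), |d|=5 (t=2); sum(t^3 - t) = 12.
        Var[W] = n(n+1)(2n+1)/24 - sum(t^3-t)/48 = 546/24 - 12/48 = 22.5.
        z = (W - E[W]) / sqrt(Var[W]) = (3 - 10.5) / 4.7434 = -1.5811.
        Two-sided p = 2*Phi(z) = 0.113846.
Step 6: alpha = 0.1. fail to reject H0.

W+ = 18, W- = 3, W = min = 3, p = 0.113846, fail to reject H0.


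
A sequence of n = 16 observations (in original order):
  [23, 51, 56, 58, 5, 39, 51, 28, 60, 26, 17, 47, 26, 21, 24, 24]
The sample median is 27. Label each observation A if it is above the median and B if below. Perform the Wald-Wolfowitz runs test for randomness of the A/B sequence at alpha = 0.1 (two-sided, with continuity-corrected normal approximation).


Step 1: Compute median = 27; label A = above, B = below.
Labels in order: BAAABAAAABBABBBB  (n_A = 8, n_B = 8)
Step 2: Count runs R = 7.
Step 3: Under H0 (random ordering), E[R] = 2*n_A*n_B/(n_A+n_B) + 1 = 2*8*8/16 + 1 = 9.0000.
        Var[R] = 2*n_A*n_B*(2*n_A*n_B - n_A - n_B) / ((n_A+n_B)^2 * (n_A+n_B-1)) = 14336/3840 = 3.7333.
        SD[R] = 1.9322.
Step 4: Continuity-corrected z = (R + 0.5 - E[R]) / SD[R] = (7 + 0.5 - 9.0000) / 1.9322 = -0.7763.
Step 5: Two-sided p-value via normal approximation = 2*(1 - Phi(|z|)) = 0.437558.
Step 6: alpha = 0.1. fail to reject H0.

R = 7, z = -0.7763, p = 0.437558, fail to reject H0.


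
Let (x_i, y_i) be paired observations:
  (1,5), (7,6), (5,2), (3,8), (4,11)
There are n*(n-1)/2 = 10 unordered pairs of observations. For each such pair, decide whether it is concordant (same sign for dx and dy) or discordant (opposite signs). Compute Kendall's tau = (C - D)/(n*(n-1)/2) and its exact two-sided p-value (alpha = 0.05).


Step 1: Enumerate the 10 unordered pairs (i,j) with i<j and classify each by sign(x_j-x_i) * sign(y_j-y_i).
  (1,2):dx=+6,dy=+1->C; (1,3):dx=+4,dy=-3->D; (1,4):dx=+2,dy=+3->C; (1,5):dx=+3,dy=+6->C
  (2,3):dx=-2,dy=-4->C; (2,4):dx=-4,dy=+2->D; (2,5):dx=-3,dy=+5->D; (3,4):dx=-2,dy=+6->D
  (3,5):dx=-1,dy=+9->D; (4,5):dx=+1,dy=+3->C
Step 2: C = 5, D = 5, total pairs = 10.
Step 3: tau = (C - D)/(n(n-1)/2) = (5 - 5)/10 = 0.000000.
Step 4: Exact two-sided p-value (enumerate n! = 120 permutations of y under H0): p = 1.000000.
Step 5: alpha = 0.05. fail to reject H0.

tau_b = 0.0000 (C=5, D=5), p = 1.000000, fail to reject H0.


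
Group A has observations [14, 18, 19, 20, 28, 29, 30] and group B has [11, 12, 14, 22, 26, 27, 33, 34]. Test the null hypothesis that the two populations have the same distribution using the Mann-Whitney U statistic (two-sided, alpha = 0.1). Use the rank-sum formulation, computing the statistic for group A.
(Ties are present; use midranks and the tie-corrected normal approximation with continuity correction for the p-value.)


Step 1: Combine and sort all 15 observations; assign midranks.
sorted (value, group): (11,Y), (12,Y), (14,X), (14,Y), (18,X), (19,X), (20,X), (22,Y), (26,Y), (27,Y), (28,X), (29,X), (30,X), (33,Y), (34,Y)
ranks: 11->1, 12->2, 14->3.5, 14->3.5, 18->5, 19->6, 20->7, 22->8, 26->9, 27->10, 28->11, 29->12, 30->13, 33->14, 34->15
Step 2: Rank sum for X: R1 = 3.5 + 5 + 6 + 7 + 11 + 12 + 13 = 57.5.
Step 3: U_X = R1 - n1(n1+1)/2 = 57.5 - 7*8/2 = 57.5 - 28 = 29.5.
       U_Y = n1*n2 - U_X = 56 - 29.5 = 26.5.
Step 4: Ties are present, so use the tie-corrected normal approximation (with continuity correction) for the p-value.
Step 5: p-value = 0.907786; compare to alpha = 0.1. fail to reject H0.

U_X = 29.5, p = 0.907786, fail to reject H0 at alpha = 0.1.


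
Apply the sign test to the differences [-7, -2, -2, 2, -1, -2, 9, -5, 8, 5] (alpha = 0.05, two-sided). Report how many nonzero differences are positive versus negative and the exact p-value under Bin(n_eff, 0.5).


Step 1: Discard zero differences. Original n = 10; n_eff = number of nonzero differences = 10.
Nonzero differences (with sign): -7, -2, -2, +2, -1, -2, +9, -5, +8, +5
Step 2: Count signs: positive = 4, negative = 6.
Step 3: Under H0: P(positive) = 0.5, so the number of positives S ~ Bin(10, 0.5).
Step 4: Two-sided exact p-value = sum of Bin(10,0.5) probabilities at or below the observed probability = 0.753906.
Step 5: alpha = 0.05. fail to reject H0.

n_eff = 10, pos = 4, neg = 6, p = 0.753906, fail to reject H0.


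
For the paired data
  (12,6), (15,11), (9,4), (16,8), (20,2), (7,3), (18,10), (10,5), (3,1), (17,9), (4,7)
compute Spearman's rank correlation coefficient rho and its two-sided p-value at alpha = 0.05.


Step 1: Rank x and y separately (midranks; no ties here).
rank(x): 12->6, 15->7, 9->4, 16->8, 20->11, 7->3, 18->10, 10->5, 3->1, 17->9, 4->2
rank(y): 6->6, 11->11, 4->4, 8->8, 2->2, 3->3, 10->10, 5->5, 1->1, 9->9, 7->7
Step 2: d_i = R_x(i) - R_y(i); compute d_i^2.
  (6-6)^2=0, (7-11)^2=16, (4-4)^2=0, (8-8)^2=0, (11-2)^2=81, (3-3)^2=0, (10-10)^2=0, (5-5)^2=0, (1-1)^2=0, (9-9)^2=0, (2-7)^2=25
sum(d^2) = 122.
Step 3: rho = 1 - 6*122 / (11*(11^2 - 1)) = 1 - 732/1320 = 0.445455.
Step 4: Under H0, t = rho * sqrt((n-2)/(1-rho^2)) = 1.4926 ~ t(9).
Step 5: Two-sided p-value from the t-distribution with 9 df = 0.169733.
Step 6: alpha = 0.05. fail to reject H0.

rho = 0.4455, p = 0.169733, fail to reject H0 at alpha = 0.05.


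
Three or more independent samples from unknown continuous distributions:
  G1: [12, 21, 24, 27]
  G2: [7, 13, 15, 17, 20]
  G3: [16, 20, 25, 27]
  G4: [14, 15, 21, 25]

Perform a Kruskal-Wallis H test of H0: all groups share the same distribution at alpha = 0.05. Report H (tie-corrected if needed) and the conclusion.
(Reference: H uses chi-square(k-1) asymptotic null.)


Step 1: Combine all N = 17 observations and assign midranks.
sorted (value, group, rank): (7,G2,1), (12,G1,2), (13,G2,3), (14,G4,4), (15,G2,5.5), (15,G4,5.5), (16,G3,7), (17,G2,8), (20,G2,9.5), (20,G3,9.5), (21,G1,11.5), (21,G4,11.5), (24,G1,13), (25,G3,14.5), (25,G4,14.5), (27,G1,16.5), (27,G3,16.5)
Step 2: Sum ranks within each group.
R_1 = 43 (n_1 = 4)
R_2 = 27 (n_2 = 5)
R_3 = 47.5 (n_3 = 4)
R_4 = 35.5 (n_4 = 4)
Step 3: H = 12/(N(N+1)) * sum(R_i^2/n_i) - 3(N+1)
     = 12/(17*18) * (43^2/4 + 27^2/5 + 47.5^2/4 + 35.5^2/4) - 3*18
     = 0.039216 * 1487.17 - 54
     = 4.320588.
Step 4: Ties present; correction factor C = 1 - 30/(17^3 - 17) = 0.993873. Corrected H = 4.320588 / 0.993873 = 4.347226.
Step 5: Under H0, H ~ chi^2(3); p-value = 0.226329.
Step 6: alpha = 0.05. fail to reject H0.

H = 4.3472, df = 3, p = 0.226329, fail to reject H0.


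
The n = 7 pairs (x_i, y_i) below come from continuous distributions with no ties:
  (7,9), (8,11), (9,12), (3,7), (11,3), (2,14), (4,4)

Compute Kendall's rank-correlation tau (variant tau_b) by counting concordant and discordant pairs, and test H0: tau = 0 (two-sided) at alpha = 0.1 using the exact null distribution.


Step 1: Enumerate the 21 unordered pairs (i,j) with i<j and classify each by sign(x_j-x_i) * sign(y_j-y_i).
  (1,2):dx=+1,dy=+2->C; (1,3):dx=+2,dy=+3->C; (1,4):dx=-4,dy=-2->C; (1,5):dx=+4,dy=-6->D
  (1,6):dx=-5,dy=+5->D; (1,7):dx=-3,dy=-5->C; (2,3):dx=+1,dy=+1->C; (2,4):dx=-5,dy=-4->C
  (2,5):dx=+3,dy=-8->D; (2,6):dx=-6,dy=+3->D; (2,7):dx=-4,dy=-7->C; (3,4):dx=-6,dy=-5->C
  (3,5):dx=+2,dy=-9->D; (3,6):dx=-7,dy=+2->D; (3,7):dx=-5,dy=-8->C; (4,5):dx=+8,dy=-4->D
  (4,6):dx=-1,dy=+7->D; (4,7):dx=+1,dy=-3->D; (5,6):dx=-9,dy=+11->D; (5,7):dx=-7,dy=+1->D
  (6,7):dx=+2,dy=-10->D
Step 2: C = 9, D = 12, total pairs = 21.
Step 3: tau = (C - D)/(n(n-1)/2) = (9 - 12)/21 = -0.142857.
Step 4: Exact two-sided p-value (enumerate n! = 5040 permutations of y under H0): p = 0.772619.
Step 5: alpha = 0.1. fail to reject H0.

tau_b = -0.1429 (C=9, D=12), p = 0.772619, fail to reject H0.


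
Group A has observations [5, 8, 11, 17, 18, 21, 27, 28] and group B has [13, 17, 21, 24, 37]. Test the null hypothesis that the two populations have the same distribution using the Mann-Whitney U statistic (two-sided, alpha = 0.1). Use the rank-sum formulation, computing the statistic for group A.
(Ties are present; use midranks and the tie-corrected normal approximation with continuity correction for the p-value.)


Step 1: Combine and sort all 13 observations; assign midranks.
sorted (value, group): (5,X), (8,X), (11,X), (13,Y), (17,X), (17,Y), (18,X), (21,X), (21,Y), (24,Y), (27,X), (28,X), (37,Y)
ranks: 5->1, 8->2, 11->3, 13->4, 17->5.5, 17->5.5, 18->7, 21->8.5, 21->8.5, 24->10, 27->11, 28->12, 37->13
Step 2: Rank sum for X: R1 = 1 + 2 + 3 + 5.5 + 7 + 8.5 + 11 + 12 = 50.
Step 3: U_X = R1 - n1(n1+1)/2 = 50 - 8*9/2 = 50 - 36 = 14.
       U_Y = n1*n2 - U_X = 40 - 14 = 26.
Step 4: Ties are present, so use the tie-corrected normal approximation (with continuity correction) for the p-value.
Step 5: p-value = 0.419471; compare to alpha = 0.1. fail to reject H0.

U_X = 14, p = 0.419471, fail to reject H0 at alpha = 0.1.


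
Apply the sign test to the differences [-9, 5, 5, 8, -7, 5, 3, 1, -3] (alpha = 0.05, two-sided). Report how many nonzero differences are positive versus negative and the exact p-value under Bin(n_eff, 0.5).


Step 1: Discard zero differences. Original n = 9; n_eff = number of nonzero differences = 9.
Nonzero differences (with sign): -9, +5, +5, +8, -7, +5, +3, +1, -3
Step 2: Count signs: positive = 6, negative = 3.
Step 3: Under H0: P(positive) = 0.5, so the number of positives S ~ Bin(9, 0.5).
Step 4: Two-sided exact p-value = sum of Bin(9,0.5) probabilities at or below the observed probability = 0.507812.
Step 5: alpha = 0.05. fail to reject H0.

n_eff = 9, pos = 6, neg = 3, p = 0.507812, fail to reject H0.


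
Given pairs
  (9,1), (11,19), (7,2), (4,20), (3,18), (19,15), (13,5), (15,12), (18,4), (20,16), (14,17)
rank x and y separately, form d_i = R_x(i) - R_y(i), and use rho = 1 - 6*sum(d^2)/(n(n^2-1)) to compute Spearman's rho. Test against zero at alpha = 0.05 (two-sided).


Step 1: Rank x and y separately (midranks; no ties here).
rank(x): 9->4, 11->5, 7->3, 4->2, 3->1, 19->10, 13->6, 15->8, 18->9, 20->11, 14->7
rank(y): 1->1, 19->10, 2->2, 20->11, 18->9, 15->6, 5->4, 12->5, 4->3, 16->7, 17->8
Step 2: d_i = R_x(i) - R_y(i); compute d_i^2.
  (4-1)^2=9, (5-10)^2=25, (3-2)^2=1, (2-11)^2=81, (1-9)^2=64, (10-6)^2=16, (6-4)^2=4, (8-5)^2=9, (9-3)^2=36, (11-7)^2=16, (7-8)^2=1
sum(d^2) = 262.
Step 3: rho = 1 - 6*262 / (11*(11^2 - 1)) = 1 - 1572/1320 = -0.190909.
Step 4: Under H0, t = rho * sqrt((n-2)/(1-rho^2)) = -0.5835 ~ t(9).
Step 5: Two-sided p-value from the t-distribution with 9 df = 0.573913.
Step 6: alpha = 0.05. fail to reject H0.

rho = -0.1909, p = 0.573913, fail to reject H0 at alpha = 0.05.


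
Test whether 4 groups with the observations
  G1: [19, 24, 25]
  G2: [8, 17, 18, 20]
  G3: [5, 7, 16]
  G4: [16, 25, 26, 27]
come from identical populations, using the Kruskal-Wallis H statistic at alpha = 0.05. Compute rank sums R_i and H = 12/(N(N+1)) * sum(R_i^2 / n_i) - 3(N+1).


Step 1: Combine all N = 14 observations and assign midranks.
sorted (value, group, rank): (5,G3,1), (7,G3,2), (8,G2,3), (16,G3,4.5), (16,G4,4.5), (17,G2,6), (18,G2,7), (19,G1,8), (20,G2,9), (24,G1,10), (25,G1,11.5), (25,G4,11.5), (26,G4,13), (27,G4,14)
Step 2: Sum ranks within each group.
R_1 = 29.5 (n_1 = 3)
R_2 = 25 (n_2 = 4)
R_3 = 7.5 (n_3 = 3)
R_4 = 43 (n_4 = 4)
Step 3: H = 12/(N(N+1)) * sum(R_i^2/n_i) - 3(N+1)
     = 12/(14*15) * (29.5^2/3 + 25^2/4 + 7.5^2/3 + 43^2/4) - 3*15
     = 0.057143 * 927.333 - 45
     = 7.990476.
Step 4: Ties present; correction factor C = 1 - 12/(14^3 - 14) = 0.995604. Corrected H = 7.990476 / 0.995604 = 8.025754.
Step 5: Under H0, H ~ chi^2(3); p-value = 0.045482.
Step 6: alpha = 0.05. reject H0.

H = 8.0258, df = 3, p = 0.045482, reject H0.


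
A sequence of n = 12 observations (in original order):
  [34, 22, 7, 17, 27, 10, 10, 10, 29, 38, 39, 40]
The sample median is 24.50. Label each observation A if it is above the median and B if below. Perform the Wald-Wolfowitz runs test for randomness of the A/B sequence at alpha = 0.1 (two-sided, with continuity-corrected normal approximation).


Step 1: Compute median = 24.50; label A = above, B = below.
Labels in order: ABBBABBBAAAA  (n_A = 6, n_B = 6)
Step 2: Count runs R = 5.
Step 3: Under H0 (random ordering), E[R] = 2*n_A*n_B/(n_A+n_B) + 1 = 2*6*6/12 + 1 = 7.0000.
        Var[R] = 2*n_A*n_B*(2*n_A*n_B - n_A - n_B) / ((n_A+n_B)^2 * (n_A+n_B-1)) = 4320/1584 = 2.7273.
        SD[R] = 1.6514.
Step 4: Continuity-corrected z = (R + 0.5 - E[R]) / SD[R] = (5 + 0.5 - 7.0000) / 1.6514 = -0.9083.
Step 5: Two-sided p-value via normal approximation = 2*(1 - Phi(|z|)) = 0.363722.
Step 6: alpha = 0.1. fail to reject H0.

R = 5, z = -0.9083, p = 0.363722, fail to reject H0.


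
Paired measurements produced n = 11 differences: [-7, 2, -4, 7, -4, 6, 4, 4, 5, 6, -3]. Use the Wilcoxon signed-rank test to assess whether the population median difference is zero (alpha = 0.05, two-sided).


Step 1: Drop any zero differences (none here) and take |d_i|.
|d| = [7, 2, 4, 7, 4, 6, 4, 4, 5, 6, 3]
Step 2: Midrank |d_i| (ties get averaged ranks).
ranks: |7|->10.5, |2|->1, |4|->4.5, |7|->10.5, |4|->4.5, |6|->8.5, |4|->4.5, |4|->4.5, |5|->7, |6|->8.5, |3|->2
Step 3: Attach original signs; sum ranks with positive sign and with negative sign.
W+ = 1 + 10.5 + 8.5 + 4.5 + 4.5 + 7 + 8.5 = 44.5
W- = 10.5 + 4.5 + 4.5 + 2 = 21.5
(Check: W+ + W- = 66 should equal n(n+1)/2 = 66.)
Step 4: Test statistic W = min(W+, W-) = 21.5.
Step 5: Ties in |d|, so use the tie-corrected normal approximation.
        E[W] = n(n+1)/4 = 11*12/4 = 33.
        Tie groups: |d|=4 (t=4), |d|=6 (t=2), |d|=7 (t=2); sum(t^3 - t) = 72.
        Var[W] = n(n+1)(2n+1)/24 - sum(t^3-t)/48 = 3036/24 - 72/48 = 125.
        z = (W - E[W]) / sqrt(Var[W]) = (21.5 - 33) / 11.1803 = -1.0286.
        Two-sided p = 2*Phi(z) = 0.303672.
Step 6: alpha = 0.05. fail to reject H0.

W+ = 44.5, W- = 21.5, W = min = 21.5, p = 0.303672, fail to reject H0.
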